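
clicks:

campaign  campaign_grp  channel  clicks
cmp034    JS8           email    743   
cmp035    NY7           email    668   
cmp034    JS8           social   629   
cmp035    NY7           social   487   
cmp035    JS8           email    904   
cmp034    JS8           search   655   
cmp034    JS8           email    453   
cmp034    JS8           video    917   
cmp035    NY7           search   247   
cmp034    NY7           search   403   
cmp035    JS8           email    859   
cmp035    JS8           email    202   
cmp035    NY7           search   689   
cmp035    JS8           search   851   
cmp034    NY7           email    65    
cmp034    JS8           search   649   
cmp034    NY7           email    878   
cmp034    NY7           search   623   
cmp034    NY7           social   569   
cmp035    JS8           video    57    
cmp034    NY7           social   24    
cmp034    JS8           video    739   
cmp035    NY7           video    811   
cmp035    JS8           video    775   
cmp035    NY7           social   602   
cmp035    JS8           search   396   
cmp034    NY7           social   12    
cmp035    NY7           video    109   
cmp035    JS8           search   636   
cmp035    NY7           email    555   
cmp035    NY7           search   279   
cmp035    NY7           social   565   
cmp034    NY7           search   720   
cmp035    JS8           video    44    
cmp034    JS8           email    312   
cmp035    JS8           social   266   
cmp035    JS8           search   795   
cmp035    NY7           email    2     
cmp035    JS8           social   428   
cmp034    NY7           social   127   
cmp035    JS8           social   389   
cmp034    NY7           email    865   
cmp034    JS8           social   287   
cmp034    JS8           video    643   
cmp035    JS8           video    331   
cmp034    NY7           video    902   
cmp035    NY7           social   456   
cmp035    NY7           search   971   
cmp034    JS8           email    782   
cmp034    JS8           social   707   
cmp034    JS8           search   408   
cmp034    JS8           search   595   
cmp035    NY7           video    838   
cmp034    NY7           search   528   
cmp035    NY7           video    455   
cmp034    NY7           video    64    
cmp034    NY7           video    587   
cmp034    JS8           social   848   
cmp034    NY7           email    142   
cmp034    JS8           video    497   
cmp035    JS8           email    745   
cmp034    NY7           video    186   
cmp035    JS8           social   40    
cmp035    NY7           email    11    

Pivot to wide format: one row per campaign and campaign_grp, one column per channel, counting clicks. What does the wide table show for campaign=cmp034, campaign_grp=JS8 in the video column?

4

Rows with campaign=cmp034, campaign_grp=JS8 and channel=video: clicks values are 917, 739, 643, 497.
4 rows match — count = 4.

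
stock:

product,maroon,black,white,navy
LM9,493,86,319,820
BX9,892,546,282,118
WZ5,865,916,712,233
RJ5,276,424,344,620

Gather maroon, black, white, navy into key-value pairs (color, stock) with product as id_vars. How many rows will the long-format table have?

16

4 product values × 4 melted columns = 16 rows.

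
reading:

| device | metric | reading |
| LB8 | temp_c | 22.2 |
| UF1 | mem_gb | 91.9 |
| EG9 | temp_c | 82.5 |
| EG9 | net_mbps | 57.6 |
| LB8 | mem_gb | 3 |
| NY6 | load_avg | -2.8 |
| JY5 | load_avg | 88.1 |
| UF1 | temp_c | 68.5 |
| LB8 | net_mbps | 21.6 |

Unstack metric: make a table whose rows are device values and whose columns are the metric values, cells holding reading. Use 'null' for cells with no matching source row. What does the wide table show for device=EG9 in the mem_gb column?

null

No long-format row has device=EG9 and metric=mem_gb, so the cell is null.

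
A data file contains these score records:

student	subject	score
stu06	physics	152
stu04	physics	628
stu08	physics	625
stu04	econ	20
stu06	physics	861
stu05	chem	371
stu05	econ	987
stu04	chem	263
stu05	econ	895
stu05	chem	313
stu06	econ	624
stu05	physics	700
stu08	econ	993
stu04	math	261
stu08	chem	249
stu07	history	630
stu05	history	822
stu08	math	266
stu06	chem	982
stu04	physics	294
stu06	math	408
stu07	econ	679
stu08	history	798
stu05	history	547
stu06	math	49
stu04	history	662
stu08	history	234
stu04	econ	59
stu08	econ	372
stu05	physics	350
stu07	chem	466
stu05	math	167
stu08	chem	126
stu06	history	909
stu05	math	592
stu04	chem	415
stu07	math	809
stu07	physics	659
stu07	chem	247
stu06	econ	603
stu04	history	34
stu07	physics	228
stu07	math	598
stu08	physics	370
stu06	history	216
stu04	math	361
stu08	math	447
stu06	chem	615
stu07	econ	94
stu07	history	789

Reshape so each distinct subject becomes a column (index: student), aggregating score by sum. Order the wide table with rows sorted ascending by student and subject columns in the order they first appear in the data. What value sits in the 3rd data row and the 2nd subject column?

With rows sorted ascending by student, row 3 is student=stu06. subject columns in first-appearance order: physics, econ, chem, math, history; column 2 is econ.
Long rows with student=stu06, subject=econ: 624 + 603 = 1227.

1227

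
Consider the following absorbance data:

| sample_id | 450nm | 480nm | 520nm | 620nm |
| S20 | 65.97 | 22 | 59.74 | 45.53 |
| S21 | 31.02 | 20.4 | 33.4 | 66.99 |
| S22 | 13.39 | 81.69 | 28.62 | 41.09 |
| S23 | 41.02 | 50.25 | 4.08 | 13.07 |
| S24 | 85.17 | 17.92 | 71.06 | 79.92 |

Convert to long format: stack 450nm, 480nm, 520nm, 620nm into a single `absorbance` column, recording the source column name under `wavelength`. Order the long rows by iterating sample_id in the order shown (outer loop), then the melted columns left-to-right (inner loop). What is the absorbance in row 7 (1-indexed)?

20 rows total (5 × 4). Row 7: index ⌊(7-1)/4⌋ = 1 into sample_id → S21; (7-1) mod 4 = 2 into the melted columns → 520nm.
So row 7 is (S21, 520nm, 33.4); absorbance = 33.4.

33.4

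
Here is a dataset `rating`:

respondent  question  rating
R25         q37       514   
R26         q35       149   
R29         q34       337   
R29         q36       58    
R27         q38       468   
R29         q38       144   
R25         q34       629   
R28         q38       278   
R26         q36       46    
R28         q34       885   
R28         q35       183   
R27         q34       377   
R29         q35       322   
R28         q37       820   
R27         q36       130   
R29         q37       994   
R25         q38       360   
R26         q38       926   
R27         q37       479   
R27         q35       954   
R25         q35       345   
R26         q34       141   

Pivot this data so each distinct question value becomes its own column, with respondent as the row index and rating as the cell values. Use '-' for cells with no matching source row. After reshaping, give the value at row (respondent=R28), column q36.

No long-format row has respondent=R28 and question=q36, so the cell is -.

-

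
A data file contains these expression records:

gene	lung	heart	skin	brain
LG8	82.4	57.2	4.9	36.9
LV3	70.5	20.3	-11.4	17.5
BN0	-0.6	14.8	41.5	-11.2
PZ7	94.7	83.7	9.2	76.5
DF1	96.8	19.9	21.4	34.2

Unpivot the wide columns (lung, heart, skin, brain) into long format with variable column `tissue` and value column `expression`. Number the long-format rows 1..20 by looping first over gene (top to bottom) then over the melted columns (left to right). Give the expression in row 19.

20 rows total (5 × 4). Row 19: index ⌊(19-1)/4⌋ = 4 into gene → DF1; (19-1) mod 4 = 2 into the melted columns → skin.
So row 19 is (DF1, skin, 21.4); expression = 21.4.

21.4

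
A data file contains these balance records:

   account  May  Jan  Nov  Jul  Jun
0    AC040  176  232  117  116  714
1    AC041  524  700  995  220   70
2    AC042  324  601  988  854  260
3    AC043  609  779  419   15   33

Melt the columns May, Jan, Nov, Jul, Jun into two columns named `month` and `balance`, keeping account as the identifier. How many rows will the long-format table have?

20

4 account values × 5 melted columns = 20 rows.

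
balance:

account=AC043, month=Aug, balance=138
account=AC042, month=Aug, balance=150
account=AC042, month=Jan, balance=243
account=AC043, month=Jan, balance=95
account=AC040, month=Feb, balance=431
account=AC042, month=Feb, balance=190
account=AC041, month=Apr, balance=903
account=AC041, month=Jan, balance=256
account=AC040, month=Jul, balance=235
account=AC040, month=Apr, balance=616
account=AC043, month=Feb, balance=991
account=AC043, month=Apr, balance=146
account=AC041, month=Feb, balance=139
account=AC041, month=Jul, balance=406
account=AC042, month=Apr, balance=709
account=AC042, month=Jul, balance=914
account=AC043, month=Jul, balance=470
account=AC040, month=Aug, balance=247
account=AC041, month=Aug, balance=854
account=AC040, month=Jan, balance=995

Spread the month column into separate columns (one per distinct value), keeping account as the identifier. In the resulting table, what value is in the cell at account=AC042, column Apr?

Wide layout: rows indexed by account, columns are the 5 distinct month values (Aug, Jan, Feb, Apr, Jul).
Cell (account=AC042, month=Apr) draws from the long row where account=AC042 and month=Apr, which has balance=709.

709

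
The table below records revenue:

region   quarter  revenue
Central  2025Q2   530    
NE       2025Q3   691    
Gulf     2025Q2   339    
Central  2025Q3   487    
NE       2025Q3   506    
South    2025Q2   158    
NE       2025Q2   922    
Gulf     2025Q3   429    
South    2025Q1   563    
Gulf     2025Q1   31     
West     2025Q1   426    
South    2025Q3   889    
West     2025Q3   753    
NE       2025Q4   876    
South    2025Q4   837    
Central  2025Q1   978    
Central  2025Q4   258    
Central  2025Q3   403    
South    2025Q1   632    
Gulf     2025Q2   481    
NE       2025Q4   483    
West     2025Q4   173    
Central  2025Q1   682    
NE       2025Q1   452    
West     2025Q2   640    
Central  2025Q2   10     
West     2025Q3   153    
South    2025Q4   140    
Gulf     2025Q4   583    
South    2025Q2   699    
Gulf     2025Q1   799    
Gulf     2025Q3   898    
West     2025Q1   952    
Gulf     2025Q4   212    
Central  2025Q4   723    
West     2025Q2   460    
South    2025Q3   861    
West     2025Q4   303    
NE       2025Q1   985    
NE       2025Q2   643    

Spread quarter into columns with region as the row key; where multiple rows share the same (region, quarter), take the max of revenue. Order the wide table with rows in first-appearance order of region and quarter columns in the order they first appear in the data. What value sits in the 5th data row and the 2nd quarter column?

753

With rows in first-appearance order of region, row 5 is region=West. quarter columns in first-appearance order: 2025Q2, 2025Q3, 2025Q1, 2025Q4; column 2 is 2025Q3.
Long rows with region=West, quarter=2025Q3: max(753, 153) = 753.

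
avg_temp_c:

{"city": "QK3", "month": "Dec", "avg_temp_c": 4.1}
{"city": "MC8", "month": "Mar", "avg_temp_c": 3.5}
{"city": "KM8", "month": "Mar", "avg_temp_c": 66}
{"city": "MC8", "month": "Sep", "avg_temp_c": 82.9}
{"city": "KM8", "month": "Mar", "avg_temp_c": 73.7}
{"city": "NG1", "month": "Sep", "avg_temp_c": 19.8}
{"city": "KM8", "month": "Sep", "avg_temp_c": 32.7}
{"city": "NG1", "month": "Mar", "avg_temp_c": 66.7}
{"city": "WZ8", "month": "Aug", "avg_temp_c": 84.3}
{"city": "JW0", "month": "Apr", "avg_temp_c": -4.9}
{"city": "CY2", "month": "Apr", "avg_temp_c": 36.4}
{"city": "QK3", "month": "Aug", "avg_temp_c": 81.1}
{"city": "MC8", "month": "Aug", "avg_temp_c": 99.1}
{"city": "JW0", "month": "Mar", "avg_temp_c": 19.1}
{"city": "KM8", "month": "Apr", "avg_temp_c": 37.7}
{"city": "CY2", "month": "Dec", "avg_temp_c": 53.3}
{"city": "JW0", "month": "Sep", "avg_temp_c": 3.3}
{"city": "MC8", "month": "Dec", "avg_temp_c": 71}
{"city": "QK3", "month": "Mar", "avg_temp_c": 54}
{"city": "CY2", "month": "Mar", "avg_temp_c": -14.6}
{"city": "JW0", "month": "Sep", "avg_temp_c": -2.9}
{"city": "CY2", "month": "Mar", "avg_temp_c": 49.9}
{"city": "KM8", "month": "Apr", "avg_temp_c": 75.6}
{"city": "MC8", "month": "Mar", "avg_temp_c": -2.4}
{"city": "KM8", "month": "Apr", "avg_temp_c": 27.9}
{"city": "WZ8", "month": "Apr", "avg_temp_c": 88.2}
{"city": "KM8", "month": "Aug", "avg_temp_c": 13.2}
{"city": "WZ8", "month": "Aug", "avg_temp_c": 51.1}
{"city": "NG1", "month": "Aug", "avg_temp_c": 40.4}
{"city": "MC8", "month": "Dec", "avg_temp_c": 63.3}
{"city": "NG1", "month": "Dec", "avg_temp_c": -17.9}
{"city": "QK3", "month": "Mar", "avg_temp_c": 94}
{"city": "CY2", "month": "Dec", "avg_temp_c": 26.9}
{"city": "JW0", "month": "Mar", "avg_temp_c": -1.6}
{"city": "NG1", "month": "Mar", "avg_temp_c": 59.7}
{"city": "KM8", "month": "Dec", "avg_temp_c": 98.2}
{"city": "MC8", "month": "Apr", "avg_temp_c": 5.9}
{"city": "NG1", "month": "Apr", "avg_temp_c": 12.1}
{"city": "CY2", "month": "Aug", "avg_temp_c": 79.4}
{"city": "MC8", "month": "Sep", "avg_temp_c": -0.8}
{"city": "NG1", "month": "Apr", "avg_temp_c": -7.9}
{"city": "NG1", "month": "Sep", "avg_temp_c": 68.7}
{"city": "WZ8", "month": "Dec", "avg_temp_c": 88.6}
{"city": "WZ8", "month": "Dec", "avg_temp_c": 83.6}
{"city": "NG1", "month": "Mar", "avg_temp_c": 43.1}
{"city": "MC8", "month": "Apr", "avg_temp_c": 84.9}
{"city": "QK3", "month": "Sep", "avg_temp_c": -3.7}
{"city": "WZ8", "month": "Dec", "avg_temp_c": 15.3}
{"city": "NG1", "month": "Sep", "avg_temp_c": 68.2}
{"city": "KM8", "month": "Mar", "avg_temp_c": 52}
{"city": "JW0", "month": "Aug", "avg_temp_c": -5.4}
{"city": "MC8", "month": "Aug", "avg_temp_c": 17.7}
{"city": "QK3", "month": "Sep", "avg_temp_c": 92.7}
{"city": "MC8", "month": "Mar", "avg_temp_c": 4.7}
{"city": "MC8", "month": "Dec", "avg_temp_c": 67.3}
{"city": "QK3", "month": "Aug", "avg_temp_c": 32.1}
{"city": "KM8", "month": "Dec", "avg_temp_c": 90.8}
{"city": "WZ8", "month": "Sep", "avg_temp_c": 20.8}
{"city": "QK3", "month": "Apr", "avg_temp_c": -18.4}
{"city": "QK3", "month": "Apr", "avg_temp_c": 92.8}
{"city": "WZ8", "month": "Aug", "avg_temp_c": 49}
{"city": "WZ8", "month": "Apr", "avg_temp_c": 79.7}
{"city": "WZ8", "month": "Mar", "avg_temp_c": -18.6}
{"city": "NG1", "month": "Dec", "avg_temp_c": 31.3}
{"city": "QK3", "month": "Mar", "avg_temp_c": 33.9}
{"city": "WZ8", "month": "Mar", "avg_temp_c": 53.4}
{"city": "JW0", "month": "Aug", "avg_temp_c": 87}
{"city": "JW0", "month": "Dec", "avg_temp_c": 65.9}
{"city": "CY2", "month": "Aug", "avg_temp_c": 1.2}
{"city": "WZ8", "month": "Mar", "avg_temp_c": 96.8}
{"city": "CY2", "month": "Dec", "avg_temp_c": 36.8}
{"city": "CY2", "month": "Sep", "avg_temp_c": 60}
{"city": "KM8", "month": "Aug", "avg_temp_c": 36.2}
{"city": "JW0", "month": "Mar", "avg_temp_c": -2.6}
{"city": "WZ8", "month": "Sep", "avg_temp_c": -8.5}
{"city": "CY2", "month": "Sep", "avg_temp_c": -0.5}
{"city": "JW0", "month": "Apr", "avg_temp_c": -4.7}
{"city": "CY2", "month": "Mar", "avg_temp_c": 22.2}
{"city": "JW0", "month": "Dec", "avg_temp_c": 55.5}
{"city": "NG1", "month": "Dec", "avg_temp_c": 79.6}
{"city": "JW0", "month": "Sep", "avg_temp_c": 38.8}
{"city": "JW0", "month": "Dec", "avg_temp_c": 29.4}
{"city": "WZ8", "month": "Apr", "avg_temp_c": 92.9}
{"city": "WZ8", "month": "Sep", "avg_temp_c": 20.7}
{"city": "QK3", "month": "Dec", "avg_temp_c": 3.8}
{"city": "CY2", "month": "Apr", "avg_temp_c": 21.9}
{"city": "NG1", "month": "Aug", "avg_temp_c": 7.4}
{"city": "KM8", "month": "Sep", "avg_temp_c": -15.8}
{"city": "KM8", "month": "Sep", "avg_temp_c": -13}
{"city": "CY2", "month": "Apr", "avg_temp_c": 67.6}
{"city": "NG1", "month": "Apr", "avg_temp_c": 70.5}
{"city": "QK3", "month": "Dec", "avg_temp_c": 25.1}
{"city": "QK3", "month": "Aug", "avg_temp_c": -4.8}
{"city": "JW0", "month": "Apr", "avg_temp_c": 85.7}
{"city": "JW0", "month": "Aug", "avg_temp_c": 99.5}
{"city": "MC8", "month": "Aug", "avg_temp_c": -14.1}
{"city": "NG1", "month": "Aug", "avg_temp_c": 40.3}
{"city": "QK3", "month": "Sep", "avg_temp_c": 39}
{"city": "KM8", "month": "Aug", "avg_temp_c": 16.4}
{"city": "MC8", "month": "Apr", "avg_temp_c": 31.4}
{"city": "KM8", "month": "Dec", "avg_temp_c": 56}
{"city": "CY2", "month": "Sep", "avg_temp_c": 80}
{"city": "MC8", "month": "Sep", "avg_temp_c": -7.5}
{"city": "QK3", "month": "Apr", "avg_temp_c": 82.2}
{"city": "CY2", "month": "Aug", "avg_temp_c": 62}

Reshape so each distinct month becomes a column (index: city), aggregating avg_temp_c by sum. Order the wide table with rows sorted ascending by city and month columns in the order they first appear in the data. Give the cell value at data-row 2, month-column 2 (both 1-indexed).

14.9

With rows sorted ascending by city, row 2 is city=JW0. month columns in first-appearance order: Dec, Mar, Sep, Aug, Apr; column 2 is Mar.
Long rows with city=JW0, month=Mar: 19.1 + -1.6 + -2.6 = 14.9.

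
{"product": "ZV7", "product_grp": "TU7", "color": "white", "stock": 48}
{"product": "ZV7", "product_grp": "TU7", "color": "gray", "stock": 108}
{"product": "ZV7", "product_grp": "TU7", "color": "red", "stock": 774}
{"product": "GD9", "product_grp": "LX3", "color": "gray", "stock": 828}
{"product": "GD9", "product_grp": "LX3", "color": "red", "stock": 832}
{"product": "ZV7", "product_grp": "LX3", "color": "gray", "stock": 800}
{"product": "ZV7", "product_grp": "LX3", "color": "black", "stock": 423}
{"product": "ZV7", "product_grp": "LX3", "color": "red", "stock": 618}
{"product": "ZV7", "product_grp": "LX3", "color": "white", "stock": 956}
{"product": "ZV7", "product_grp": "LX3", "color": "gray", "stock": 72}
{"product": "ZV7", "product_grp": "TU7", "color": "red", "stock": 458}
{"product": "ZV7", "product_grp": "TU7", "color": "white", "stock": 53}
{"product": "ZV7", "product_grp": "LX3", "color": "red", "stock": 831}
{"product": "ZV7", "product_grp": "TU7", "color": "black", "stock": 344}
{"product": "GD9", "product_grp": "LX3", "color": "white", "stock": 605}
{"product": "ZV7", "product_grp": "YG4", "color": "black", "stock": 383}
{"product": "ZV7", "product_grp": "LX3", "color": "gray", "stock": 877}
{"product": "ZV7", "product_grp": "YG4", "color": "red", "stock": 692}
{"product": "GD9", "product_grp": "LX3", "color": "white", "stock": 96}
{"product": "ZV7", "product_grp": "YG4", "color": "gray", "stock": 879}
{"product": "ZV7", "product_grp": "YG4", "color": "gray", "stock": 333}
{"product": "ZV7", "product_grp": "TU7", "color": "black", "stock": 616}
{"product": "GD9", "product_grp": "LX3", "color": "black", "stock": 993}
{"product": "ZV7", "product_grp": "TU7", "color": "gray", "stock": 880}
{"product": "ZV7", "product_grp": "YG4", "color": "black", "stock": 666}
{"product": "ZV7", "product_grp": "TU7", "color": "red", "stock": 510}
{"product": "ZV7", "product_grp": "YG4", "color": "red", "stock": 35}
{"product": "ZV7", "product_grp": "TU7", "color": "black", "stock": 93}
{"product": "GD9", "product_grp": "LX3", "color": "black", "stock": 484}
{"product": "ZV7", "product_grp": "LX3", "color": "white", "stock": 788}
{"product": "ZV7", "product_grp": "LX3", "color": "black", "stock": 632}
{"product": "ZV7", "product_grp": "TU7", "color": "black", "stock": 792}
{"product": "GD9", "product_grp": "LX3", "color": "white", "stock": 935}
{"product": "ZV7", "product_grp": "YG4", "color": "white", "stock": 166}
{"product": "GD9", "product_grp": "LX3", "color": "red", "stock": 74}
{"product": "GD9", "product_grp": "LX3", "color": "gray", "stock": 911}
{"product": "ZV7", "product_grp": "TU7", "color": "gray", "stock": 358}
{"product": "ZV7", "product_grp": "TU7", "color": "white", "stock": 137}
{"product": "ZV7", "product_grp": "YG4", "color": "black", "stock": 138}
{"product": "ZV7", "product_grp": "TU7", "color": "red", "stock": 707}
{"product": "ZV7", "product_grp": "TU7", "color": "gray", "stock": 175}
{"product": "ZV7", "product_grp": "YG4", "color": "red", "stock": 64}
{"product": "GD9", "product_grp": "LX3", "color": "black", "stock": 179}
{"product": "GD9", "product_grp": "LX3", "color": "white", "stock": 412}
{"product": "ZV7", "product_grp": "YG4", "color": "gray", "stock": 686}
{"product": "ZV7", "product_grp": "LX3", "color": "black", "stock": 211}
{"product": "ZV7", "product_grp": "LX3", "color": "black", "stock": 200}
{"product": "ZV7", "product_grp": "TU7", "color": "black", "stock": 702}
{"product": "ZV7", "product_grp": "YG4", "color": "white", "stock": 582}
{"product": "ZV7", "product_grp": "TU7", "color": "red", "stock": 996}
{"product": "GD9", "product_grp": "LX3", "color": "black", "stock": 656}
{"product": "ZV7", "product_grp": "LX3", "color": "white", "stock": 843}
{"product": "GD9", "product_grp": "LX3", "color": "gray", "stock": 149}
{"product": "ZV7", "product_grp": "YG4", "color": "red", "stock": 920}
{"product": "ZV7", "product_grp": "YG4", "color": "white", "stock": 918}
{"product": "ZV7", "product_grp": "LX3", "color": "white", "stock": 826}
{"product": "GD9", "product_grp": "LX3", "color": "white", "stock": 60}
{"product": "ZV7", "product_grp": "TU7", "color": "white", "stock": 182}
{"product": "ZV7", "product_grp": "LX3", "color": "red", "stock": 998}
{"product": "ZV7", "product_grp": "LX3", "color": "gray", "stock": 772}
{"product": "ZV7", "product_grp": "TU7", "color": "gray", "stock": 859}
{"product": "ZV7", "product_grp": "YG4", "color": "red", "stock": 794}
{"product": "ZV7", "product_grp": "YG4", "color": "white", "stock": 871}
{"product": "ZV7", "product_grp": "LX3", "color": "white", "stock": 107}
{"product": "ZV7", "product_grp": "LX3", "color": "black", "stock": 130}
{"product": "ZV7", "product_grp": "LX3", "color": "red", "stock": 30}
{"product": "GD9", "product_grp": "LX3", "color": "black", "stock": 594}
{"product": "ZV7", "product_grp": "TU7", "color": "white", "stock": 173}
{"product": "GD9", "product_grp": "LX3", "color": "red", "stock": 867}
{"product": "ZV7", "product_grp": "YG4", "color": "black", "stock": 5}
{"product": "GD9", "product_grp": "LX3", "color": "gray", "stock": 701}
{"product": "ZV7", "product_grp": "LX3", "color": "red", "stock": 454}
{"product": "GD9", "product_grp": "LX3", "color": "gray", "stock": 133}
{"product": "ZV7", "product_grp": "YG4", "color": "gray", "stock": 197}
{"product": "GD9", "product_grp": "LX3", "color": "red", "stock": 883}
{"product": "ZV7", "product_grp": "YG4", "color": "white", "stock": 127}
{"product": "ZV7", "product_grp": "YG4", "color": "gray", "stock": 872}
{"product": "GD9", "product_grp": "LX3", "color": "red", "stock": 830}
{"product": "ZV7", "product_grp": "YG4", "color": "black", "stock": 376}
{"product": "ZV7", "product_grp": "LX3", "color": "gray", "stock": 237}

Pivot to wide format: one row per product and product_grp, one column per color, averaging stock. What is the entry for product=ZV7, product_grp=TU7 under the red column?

689

Rows with product=ZV7, product_grp=TU7 and color=red: stock values are 774, 458, 510, 707, 996.
(774 + 458 + 510 + 707 + 996) / 5 = 689.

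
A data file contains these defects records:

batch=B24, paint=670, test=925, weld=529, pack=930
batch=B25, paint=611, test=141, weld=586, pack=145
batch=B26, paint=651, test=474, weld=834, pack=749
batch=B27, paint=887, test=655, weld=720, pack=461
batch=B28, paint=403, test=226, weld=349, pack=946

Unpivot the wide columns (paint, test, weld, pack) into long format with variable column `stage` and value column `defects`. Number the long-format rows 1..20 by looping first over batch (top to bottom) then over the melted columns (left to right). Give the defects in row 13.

20 rows total (5 × 4). Row 13: index ⌊(13-1)/4⌋ = 3 into batch → B27; (13-1) mod 4 = 0 into the melted columns → paint.
So row 13 is (B27, paint, 887); defects = 887.

887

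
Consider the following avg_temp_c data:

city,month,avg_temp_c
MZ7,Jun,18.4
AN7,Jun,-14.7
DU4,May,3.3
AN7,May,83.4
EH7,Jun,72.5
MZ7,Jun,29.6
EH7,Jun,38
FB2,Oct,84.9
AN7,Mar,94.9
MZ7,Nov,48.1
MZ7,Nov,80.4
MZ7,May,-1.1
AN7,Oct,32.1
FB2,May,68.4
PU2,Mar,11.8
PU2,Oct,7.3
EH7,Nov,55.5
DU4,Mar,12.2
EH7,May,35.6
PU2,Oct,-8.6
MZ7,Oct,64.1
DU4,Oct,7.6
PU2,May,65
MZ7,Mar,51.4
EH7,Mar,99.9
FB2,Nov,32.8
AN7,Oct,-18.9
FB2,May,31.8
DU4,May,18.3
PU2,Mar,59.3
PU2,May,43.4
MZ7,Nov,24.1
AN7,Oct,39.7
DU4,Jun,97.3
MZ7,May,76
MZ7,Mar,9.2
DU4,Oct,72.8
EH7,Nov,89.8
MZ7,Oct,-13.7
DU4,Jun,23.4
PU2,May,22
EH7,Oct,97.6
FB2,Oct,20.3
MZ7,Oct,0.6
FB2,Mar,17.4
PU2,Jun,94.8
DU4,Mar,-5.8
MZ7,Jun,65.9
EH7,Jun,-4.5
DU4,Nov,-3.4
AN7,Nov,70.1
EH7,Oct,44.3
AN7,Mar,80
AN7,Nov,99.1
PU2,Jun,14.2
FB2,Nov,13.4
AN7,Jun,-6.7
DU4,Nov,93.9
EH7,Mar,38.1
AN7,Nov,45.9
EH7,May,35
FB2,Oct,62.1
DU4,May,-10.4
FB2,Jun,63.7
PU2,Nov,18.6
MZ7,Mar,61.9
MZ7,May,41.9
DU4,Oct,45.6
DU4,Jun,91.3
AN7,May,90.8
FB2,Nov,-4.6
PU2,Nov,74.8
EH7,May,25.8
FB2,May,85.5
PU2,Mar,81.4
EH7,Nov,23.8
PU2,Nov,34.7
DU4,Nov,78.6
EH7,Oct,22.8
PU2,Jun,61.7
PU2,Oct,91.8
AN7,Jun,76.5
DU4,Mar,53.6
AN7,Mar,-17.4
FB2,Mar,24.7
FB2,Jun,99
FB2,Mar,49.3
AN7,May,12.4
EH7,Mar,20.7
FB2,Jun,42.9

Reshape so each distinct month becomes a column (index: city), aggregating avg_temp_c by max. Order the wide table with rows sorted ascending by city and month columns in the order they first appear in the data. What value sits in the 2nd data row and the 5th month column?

With rows sorted ascending by city, row 2 is city=DU4. month columns in first-appearance order: Jun, May, Oct, Mar, Nov; column 5 is Nov.
Long rows with city=DU4, month=Nov: max(-3.4, 93.9, 78.6) = 93.9.

93.9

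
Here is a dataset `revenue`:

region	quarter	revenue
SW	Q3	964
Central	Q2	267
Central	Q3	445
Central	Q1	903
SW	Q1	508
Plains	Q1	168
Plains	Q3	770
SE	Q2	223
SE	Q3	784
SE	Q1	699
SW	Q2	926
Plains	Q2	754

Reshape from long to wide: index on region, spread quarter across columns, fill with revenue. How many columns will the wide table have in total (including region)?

4

1 column for region plus 3 distinct quarter values → 4 columns.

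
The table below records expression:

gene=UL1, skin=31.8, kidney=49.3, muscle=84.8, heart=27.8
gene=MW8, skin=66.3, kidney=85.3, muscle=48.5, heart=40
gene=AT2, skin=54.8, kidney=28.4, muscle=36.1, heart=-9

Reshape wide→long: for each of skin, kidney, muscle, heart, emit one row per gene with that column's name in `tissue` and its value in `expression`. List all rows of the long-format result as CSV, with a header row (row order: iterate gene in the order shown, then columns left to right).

gene,tissue,expression
UL1,skin,31.8
UL1,kidney,49.3
UL1,muscle,84.8
UL1,heart,27.8
MW8,skin,66.3
MW8,kidney,85.3
MW8,muscle,48.5
MW8,heart,40
AT2,skin,54.8
AT2,kidney,28.4
AT2,muscle,36.1
AT2,heart,-9

Each (gene, column) pair becomes one row: 3 × 4 = 12 rows.
For example, (UL1, skin) → expression=31.8.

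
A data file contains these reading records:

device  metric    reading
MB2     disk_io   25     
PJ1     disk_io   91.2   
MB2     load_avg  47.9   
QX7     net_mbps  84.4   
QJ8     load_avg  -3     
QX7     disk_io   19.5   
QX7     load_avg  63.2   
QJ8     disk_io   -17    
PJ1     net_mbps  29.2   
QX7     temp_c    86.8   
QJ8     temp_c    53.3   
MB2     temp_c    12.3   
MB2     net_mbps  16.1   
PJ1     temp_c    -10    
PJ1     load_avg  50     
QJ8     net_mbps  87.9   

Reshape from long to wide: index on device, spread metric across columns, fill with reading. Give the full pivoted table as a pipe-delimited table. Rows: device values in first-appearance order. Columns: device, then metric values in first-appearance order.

| device | disk_io | load_avg | net_mbps | temp_c |
| MB2 | 25 | 47.9 | 16.1 | 12.3 |
| PJ1 | 91.2 | 50 | 29.2 | -10 |
| QX7 | 19.5 | 63.2 | 84.4 | 86.8 |
| QJ8 | -17 | -3 | 87.9 | 53.3 |

Columns: device plus the 4 distinct metric values (disk_io, load_avg, net_mbps, temp_c).
For example, row MB2 column disk_io takes reading=25 from the long row (MB2, disk_io).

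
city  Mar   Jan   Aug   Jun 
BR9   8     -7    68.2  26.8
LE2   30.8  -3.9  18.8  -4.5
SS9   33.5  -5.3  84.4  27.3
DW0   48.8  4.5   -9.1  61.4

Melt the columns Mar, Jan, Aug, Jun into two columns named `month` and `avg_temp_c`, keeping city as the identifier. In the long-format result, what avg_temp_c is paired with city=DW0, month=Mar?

48.8

Unpivoting turns each (city, wide-column) pair into one long row.
The wide cell at row DW0, column Mar holds 48.8, so the long row (DW0, Mar) has avg_temp_c=48.8.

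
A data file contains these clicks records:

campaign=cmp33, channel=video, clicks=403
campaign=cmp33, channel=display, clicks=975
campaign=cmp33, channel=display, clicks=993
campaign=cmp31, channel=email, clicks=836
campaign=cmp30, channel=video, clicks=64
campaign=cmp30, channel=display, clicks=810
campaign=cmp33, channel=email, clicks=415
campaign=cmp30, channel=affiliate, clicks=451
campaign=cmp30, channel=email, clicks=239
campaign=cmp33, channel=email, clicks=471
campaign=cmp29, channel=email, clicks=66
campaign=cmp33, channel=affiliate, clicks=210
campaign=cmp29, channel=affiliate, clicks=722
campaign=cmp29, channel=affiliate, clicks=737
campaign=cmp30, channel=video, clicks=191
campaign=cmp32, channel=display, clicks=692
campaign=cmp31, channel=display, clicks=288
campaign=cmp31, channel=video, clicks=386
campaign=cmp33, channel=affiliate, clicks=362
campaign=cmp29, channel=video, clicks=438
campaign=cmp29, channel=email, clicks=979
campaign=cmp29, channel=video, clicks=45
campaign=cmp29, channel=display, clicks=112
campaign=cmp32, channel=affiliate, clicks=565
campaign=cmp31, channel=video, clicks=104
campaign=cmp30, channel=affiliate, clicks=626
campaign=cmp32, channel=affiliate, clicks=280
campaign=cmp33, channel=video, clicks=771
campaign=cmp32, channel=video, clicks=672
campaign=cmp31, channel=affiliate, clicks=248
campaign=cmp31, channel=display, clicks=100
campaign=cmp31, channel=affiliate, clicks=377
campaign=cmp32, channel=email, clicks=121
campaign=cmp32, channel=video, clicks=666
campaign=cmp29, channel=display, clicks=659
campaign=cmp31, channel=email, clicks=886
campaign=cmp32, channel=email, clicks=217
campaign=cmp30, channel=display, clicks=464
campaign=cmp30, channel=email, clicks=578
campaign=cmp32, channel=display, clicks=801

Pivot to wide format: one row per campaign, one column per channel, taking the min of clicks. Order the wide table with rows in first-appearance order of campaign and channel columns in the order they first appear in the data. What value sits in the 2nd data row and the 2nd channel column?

100

With rows in first-appearance order of campaign, row 2 is campaign=cmp31. channel columns in first-appearance order: video, display, email, affiliate; column 2 is display.
Long rows with campaign=cmp31, channel=display: min(288, 100) = 100.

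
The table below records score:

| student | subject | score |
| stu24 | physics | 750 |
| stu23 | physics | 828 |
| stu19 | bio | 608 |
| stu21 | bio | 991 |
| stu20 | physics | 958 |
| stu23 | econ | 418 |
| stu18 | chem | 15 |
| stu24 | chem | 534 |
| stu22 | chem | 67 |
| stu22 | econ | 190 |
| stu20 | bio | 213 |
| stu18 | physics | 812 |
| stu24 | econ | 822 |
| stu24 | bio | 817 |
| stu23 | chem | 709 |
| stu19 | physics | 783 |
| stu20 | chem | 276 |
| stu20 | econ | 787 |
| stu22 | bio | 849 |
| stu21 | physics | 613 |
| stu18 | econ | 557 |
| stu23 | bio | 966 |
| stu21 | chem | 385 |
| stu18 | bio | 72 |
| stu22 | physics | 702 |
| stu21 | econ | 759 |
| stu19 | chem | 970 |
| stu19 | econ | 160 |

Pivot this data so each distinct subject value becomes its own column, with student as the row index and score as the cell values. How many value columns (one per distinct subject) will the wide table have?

4

4 distinct subject values: econ, physics, bio, chem.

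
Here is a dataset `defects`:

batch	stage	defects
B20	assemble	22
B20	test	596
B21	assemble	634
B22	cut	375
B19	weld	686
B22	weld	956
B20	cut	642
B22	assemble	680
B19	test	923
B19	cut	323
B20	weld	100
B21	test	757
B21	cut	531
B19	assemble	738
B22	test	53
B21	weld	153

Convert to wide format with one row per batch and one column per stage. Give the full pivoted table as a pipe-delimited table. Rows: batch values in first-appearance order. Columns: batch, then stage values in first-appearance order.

| batch | assemble | test | cut | weld |
| B20 | 22 | 596 | 642 | 100 |
| B21 | 634 | 757 | 531 | 153 |
| B22 | 680 | 53 | 375 | 956 |
| B19 | 738 | 923 | 323 | 686 |

Columns: batch plus the 4 distinct stage values (assemble, test, cut, weld).
For example, row B20 column assemble takes defects=22 from the long row (B20, assemble).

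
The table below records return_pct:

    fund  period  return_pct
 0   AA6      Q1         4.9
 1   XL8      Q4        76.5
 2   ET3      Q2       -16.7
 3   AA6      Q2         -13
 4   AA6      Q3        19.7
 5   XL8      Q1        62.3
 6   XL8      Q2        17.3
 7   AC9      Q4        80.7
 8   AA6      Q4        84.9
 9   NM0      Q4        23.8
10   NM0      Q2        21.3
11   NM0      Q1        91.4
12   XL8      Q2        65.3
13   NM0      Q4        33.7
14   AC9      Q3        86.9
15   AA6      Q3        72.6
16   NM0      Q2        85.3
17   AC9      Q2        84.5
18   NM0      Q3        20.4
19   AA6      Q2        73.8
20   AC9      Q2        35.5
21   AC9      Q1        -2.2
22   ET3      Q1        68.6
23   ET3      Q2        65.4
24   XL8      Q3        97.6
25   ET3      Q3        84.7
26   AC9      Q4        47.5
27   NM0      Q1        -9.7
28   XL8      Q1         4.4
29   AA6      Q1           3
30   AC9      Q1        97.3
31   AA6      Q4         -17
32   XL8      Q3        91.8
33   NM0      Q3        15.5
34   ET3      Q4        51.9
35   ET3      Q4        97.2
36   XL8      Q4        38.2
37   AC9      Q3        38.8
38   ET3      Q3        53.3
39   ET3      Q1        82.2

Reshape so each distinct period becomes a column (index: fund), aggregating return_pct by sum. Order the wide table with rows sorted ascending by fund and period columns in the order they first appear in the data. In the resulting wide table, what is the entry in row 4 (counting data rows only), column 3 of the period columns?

106.6

With rows sorted ascending by fund, row 4 is fund=NM0. period columns in first-appearance order: Q1, Q4, Q2, Q3; column 3 is Q2.
Long rows with fund=NM0, period=Q2: 21.3 + 85.3 = 106.6.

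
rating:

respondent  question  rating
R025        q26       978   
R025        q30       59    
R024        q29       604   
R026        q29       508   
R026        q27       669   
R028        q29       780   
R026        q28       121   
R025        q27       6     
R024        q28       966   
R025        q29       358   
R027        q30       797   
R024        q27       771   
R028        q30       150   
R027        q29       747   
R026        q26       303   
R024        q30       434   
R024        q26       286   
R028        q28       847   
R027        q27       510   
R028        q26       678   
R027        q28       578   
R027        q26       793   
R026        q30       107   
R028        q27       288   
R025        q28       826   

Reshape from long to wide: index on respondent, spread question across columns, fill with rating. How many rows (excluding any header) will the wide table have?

5 distinct respondent values → 5 rows.

5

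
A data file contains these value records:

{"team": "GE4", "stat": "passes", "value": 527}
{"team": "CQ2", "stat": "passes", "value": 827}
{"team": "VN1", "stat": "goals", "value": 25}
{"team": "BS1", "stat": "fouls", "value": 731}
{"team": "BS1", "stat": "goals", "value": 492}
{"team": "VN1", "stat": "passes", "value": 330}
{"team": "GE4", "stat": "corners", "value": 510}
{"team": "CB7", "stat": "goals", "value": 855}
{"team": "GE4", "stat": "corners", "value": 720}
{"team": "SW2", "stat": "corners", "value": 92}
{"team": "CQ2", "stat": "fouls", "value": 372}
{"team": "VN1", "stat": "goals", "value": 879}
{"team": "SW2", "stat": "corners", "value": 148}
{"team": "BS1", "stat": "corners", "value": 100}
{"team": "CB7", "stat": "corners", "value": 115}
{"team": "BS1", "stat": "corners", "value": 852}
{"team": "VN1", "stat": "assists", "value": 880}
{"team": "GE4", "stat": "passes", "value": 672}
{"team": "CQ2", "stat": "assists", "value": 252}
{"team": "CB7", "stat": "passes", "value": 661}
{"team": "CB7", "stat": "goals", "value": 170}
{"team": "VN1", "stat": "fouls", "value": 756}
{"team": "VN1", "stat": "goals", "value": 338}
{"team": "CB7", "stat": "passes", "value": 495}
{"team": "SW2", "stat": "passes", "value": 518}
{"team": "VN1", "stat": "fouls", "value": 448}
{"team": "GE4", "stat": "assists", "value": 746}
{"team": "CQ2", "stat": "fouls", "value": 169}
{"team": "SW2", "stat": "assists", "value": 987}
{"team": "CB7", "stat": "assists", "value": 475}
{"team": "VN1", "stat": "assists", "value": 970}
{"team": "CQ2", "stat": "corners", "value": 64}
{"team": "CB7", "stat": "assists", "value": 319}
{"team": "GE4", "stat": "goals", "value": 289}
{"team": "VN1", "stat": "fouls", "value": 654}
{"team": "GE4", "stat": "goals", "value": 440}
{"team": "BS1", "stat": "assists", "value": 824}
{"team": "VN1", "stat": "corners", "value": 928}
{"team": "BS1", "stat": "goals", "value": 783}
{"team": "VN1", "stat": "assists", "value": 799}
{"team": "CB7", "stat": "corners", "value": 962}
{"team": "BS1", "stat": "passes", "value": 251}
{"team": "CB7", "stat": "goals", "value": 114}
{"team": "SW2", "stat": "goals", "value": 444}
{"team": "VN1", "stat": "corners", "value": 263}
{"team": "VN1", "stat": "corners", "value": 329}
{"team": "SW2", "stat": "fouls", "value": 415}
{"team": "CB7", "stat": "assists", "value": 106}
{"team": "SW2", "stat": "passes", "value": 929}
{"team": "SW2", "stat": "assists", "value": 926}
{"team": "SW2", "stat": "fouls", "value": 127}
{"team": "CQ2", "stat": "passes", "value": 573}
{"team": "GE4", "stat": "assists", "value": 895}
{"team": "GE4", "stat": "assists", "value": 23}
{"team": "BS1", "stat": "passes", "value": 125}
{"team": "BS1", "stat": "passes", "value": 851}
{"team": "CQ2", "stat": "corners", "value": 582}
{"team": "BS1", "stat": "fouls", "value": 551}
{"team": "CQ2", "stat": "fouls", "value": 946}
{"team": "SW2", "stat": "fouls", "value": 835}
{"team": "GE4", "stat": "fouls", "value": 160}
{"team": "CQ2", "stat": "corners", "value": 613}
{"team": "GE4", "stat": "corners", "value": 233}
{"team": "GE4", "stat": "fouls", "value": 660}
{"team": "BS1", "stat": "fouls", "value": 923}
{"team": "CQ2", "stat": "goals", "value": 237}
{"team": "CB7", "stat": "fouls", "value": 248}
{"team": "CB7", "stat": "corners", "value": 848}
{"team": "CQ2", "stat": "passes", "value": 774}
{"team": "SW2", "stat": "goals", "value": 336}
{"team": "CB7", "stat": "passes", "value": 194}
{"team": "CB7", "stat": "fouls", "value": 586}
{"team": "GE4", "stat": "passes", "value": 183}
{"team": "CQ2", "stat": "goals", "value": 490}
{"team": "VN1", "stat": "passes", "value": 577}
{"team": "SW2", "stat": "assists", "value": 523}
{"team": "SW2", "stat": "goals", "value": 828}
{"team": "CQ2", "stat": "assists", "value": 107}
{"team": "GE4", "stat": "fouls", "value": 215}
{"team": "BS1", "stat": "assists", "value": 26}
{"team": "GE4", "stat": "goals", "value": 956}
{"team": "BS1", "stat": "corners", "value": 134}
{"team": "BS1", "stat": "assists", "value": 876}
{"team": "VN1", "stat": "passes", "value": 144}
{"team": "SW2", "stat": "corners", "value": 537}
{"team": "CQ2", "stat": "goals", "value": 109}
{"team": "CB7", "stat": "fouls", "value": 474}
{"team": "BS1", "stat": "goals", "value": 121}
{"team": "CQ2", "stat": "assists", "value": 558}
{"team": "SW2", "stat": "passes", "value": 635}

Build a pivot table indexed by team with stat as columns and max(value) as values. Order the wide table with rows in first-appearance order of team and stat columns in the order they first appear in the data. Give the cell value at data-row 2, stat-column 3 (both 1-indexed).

946

With rows in first-appearance order of team, row 2 is team=CQ2. stat columns in first-appearance order: passes, goals, fouls, corners, assists; column 3 is fouls.
Long rows with team=CQ2, stat=fouls: max(372, 169, 946) = 946.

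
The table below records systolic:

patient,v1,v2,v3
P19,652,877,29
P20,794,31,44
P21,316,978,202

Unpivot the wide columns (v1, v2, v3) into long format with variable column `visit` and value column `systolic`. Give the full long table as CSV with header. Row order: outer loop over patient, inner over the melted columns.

patient,visit,systolic
P19,v1,652
P19,v2,877
P19,v3,29
P20,v1,794
P20,v2,31
P20,v3,44
P21,v1,316
P21,v2,978
P21,v3,202

Each (patient, column) pair becomes one row: 3 × 3 = 9 rows.
For example, (P19, v1) → systolic=652.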